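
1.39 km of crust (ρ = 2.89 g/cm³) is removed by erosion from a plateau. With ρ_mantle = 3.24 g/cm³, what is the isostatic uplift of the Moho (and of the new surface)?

Unloading: uplift u = e ρ_c/ρ_m = 1.39 km × 2.89/3.24 = 1.24 km.

1.24 km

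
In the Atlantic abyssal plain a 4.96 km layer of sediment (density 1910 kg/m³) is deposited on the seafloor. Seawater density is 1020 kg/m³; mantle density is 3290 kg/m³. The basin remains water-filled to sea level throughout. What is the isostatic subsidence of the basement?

Submarine loading: the sediment displaces seawater, and the subsidence is in turn flooded, so s (ρ_m − ρ_w) = t (ρ_sed − ρ_w).
s = 4.96 km × (1910 − 1020) / (3290 − 1020) = 1.94 km.

1.94 km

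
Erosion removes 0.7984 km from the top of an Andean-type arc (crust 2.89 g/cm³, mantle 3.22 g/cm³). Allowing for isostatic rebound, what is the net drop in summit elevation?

Rebound u = e ρ_c/ρ_m = 0.7984 km × 2.89/3.22 = 0.7166 km.
Net surface drop = e − u = 0.7984 km − 0.7166 km = e (ρ_m − ρ_c)/ρ_m = 0.0818 km.

0.0818 km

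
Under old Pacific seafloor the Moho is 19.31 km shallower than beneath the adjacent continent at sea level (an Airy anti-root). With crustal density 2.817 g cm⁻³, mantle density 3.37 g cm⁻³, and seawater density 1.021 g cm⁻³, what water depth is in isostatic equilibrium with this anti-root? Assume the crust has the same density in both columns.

Replacing a thickness d of crust by seawater at the top must be balanced by replacing crust with mantle at the base: d (ρ_c − ρ_w) = a (ρ_m − ρ_c).
d = a (ρ_m − ρ_c)/(ρ_c − ρ_w) = 19.31 km × 0.553/1.796 = 5.95 km.

5.95 km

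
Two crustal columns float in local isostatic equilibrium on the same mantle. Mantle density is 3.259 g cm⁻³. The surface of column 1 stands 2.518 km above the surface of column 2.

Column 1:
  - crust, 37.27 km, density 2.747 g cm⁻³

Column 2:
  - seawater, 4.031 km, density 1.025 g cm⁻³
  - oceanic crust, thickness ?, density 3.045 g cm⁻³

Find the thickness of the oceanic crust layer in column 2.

Take the compensation level at the base of the deeper column (depth z_c below the surface of column 1) and equate Σ ρ_i t_i down to z_c; mantle fills any gap and the z_c terms cancel.
Column 1: 37.27×2.747 + (z_c − 37.27)×3.259
Column 2: 2.518×0 + 4.031×1.025 + x×3.045 + (z_c − 2.518 − 4.031 − x)×3.259
The z_c×3.259 term appears on both sides and cancels. Collect the known terms of each column as K = Σ(ρt)_known − 3.259 × (depth of known layers): K_1 = 102.38069 − 3.259×37.27 = −19.08224; K_2 = 4.131775 − 3.259×(2.518 + 4.031) = −17.211416.
Balance: K_1 = K_2 − x×(3.259 − 3.045), so x = (K_2 − K_1)/(3.259 − 3.045) = 1.87082/0.214 = 8.74 km.

8.74 km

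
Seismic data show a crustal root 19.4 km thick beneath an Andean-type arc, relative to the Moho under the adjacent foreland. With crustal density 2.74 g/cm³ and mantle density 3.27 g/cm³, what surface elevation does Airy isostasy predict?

Balancing pressure at the compensation depth: ρ_c h = (ρ_m − ρ_c) r.
h = r (ρ_m − ρ_c) / ρ_c = 19.4 km × (3.27 − 2.74) / 2.74 = 3.75 km.

3.75 km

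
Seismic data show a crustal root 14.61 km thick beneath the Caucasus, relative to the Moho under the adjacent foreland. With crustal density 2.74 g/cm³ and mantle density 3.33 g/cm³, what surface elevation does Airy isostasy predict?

3.15 km

By Archimedes' principle applied to the lithosphere: ρ_c h = (ρ_m − ρ_c) r.
h = r (ρ_m − ρ_c) / ρ_c = 14.61 km × (3.33 − 2.74) / 2.74 = 3.15 km.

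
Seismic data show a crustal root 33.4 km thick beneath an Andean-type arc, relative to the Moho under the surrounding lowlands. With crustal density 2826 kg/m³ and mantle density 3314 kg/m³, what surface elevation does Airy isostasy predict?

Isostatic balance requires: ρ_c h = (ρ_m − ρ_c) r.
h = r (ρ_m − ρ_c) / ρ_c = 33.4 km × (3314 − 2826) / 2826 = 5.77 km.

5.77 km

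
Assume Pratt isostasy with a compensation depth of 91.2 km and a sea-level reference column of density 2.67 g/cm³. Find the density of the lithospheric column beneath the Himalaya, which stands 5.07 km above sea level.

Pratt balance: ρ_ref D = ρ (D + h).
ρ = ρ_ref D/(D + h) = 2.67 × 91.2 km/(91.2 km + 5.07 km) = 2.53 g/cm³.

2.53 g/cm³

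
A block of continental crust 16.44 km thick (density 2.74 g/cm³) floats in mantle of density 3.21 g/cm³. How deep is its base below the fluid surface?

Draft d = t ρ_obj/ρ_fluid = 16.44 km × 2.74/3.21 = 14 km.

14 km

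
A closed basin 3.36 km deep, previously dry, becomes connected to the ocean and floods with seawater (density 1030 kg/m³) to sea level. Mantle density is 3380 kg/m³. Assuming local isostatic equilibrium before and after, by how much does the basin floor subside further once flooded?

After flooding the water column is d + s deep. Its weight must equal the weight of mantle displaced by the extra subsidence s: (d + s) ρ_w = s ρ_m.
s = d ρ_w / (ρ_m − ρ_w) = 3.36 km × 1030/(3380 − 1030) = 1.47 km.

1.47 km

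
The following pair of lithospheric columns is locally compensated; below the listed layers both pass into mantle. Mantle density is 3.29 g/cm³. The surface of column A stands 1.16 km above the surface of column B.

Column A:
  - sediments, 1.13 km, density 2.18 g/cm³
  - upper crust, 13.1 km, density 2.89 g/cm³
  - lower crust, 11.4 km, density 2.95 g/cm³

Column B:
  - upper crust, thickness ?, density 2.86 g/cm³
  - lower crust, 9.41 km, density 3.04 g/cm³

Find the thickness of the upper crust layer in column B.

Take the compensation level at the base of the deeper column (depth z_c below the surface of column A) and equate Σ ρ_i t_i down to z_c; mantle fills any gap and the z_c terms cancel.
Column A: 1.13×2.18 + 13.1×2.89 + 11.4×2.95 + (z_c − 25.63)×3.29
Column B: 1.16×0 + x×2.86 + 9.41×3.04 + (z_c − 1.16 − 9.41 − x)×3.29
The z_c×3.29 term appears on both sides and cancels. Collect the known terms of each column as K = Σ(ρt)_known − 3.29 × (depth of known layers): K_A = 73.9524 − 3.29×25.63 = −10.3703; K_B = 28.6064 − 3.29×(1.16 + 9.41) = −6.1689.
Balance: K_A = K_B − x×(3.29 − 2.86), so x = (K_B − K_A)/(3.29 − 2.86) = 4.2014/0.43 = 9.77 km.

9.77 km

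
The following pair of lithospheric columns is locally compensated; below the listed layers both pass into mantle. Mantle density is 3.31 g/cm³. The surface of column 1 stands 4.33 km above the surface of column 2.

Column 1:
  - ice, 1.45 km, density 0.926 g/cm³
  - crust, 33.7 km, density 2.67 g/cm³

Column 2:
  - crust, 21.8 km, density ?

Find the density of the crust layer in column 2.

2.82 g/cm³

Take the compensation level at the base of the deeper column (depth z_c below the surface of column 1) and equate Σ ρ_i t_i down to z_c; mantle fills any gap and the z_c terms cancel.
Column 1: 1.45×0.926 + 33.7×2.67 + (z_c − 35.15)×3.31
Column 2: 4.33×0 + 21.8×ρ + (z_c − 4.33 − 21.8)×3.31
The z_c×3.31 term appears on both sides and cancels. Collect the known terms of each column as K = Σ(ρt)_known − 3.31 × (depth of known layers): K_1 = 91.3217 − 3.31×35.15 = −25.0248; K_2 = 0 − 3.31×(4.33 + 21.8) = −86.4903.
Balance: K_1 = K_2 + 21.8×ρ, so ρ = (K_1 − K_2)/21.8 = 61.4655/21.8 = 2.82 g/cm³.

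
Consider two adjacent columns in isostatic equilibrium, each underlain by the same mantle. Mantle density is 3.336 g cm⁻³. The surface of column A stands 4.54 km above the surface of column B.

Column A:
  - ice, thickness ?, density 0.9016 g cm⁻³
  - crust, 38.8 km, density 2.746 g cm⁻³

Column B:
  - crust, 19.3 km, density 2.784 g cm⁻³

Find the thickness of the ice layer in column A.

Take the compensation level at the base of the deeper column (depth z_c below the surface of column A) and equate Σ ρ_i t_i down to z_c; mantle fills any gap and the z_c terms cancel.
Column A: x×0.9016 + 38.8×2.746 + (z_c − 38.8 − x)×3.336
Column B: 4.54×0 + 19.3×2.784 + (z_c − 4.54 − 19.3)×3.336
The z_c×3.336 term appears on both sides and cancels. Collect the known terms of each column as K = Σ(ρt)_known − 3.336 × (depth of known layers): K_A = 106.5448 − 3.336×38.8 = −22.892; K_B = 53.7312 − 3.336×(4.54 + 19.3) = −25.79904.
Balance: K_A − x×(3.336 − 0.9016) = K_B, so x = (K_A − K_B)/(3.336 − 0.9016) = 2.90704/2.4344 = 1.19 km.

1.19 km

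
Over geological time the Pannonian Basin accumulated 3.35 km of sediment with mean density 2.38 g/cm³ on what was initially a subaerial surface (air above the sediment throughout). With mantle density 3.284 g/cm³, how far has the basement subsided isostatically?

Subaerial load: s = t ρ_sed / ρ_m = 3.35 km × 2.38/3.284 = 2.43 km.

2.43 km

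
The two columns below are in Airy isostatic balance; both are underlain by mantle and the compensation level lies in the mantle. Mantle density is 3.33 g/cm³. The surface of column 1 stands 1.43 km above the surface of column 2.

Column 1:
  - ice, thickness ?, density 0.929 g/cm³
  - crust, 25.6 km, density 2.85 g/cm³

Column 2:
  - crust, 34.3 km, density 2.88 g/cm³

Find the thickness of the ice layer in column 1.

3.29 km

Take the compensation level at the base of the deeper column (depth z_c below the surface of column 1) and equate Σ ρ_i t_i down to z_c; mantle fills any gap and the z_c terms cancel.
Column 1: x×0.929 + 25.6×2.85 + (z_c − 25.6 − x)×3.33
Column 2: 1.43×0 + 34.3×2.88 + (z_c − 1.43 − 34.3)×3.33
The z_c×3.33 term appears on both sides and cancels. Collect the known terms of each column as K = Σ(ρt)_known − 3.33 × (depth of known layers): K_1 = 72.96 − 3.33×25.6 = −12.288; K_2 = 98.784 − 3.33×(1.43 + 34.3) = −20.1969.
Balance: K_1 − x×(3.33 − 0.929) = K_2, so x = (K_1 − K_2)/(3.33 − 0.929) = 7.9089/2.401 = 3.29 km.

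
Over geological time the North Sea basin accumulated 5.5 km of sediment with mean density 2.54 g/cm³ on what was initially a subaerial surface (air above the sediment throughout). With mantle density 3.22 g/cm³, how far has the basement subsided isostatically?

Subaerial load: s = t ρ_sed / ρ_m = 5.5 km × 2.54/3.22 = 4.34 km.

4.34 km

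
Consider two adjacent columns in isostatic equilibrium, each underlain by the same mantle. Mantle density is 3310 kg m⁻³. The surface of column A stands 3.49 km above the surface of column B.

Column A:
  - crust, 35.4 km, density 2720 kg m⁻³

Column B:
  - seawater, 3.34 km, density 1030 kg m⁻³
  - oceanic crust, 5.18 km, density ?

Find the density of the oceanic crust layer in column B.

2980 kg m⁻³

Take the compensation level at the base of the deeper column (depth z_c below the surface of column A) and equate Σ ρ_i t_i down to z_c; mantle fills any gap and the z_c terms cancel.
Column A: 35.4×2720 + (z_c − 35.4)×3310
Column B: 3.49×0 + 3.34×1030 + 5.18×ρ + (z_c − 3.49 − 8.52)×3310
The z_c×3310 term appears on both sides and cancels. Collect the known terms of each column as K = Σ(ρt)_known − 3310 × (depth of known layers): K_A = 96288 − 3310×35.4 = −20886; K_B = 3440.2 − 3310×(3.49 + 8.52) = −36312.9.
Balance: K_A = K_B + 5.18×ρ, so ρ = (K_A − K_B)/5.18 = 15426.9/5.18 = 2980 kg m⁻³.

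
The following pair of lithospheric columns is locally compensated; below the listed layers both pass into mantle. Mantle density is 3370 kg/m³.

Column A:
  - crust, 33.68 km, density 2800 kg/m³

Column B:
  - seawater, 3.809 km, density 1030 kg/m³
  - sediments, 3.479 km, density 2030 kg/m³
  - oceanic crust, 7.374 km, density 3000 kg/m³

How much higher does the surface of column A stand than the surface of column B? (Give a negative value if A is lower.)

For any compensation level in the mantle, the mantle terms cancel and isostasy reduces to e = (Σt_A − Σt_B) − (Σ(ρt)_A − Σ(ρt)_B) / ρ_m.
Σt_A = 33.68 km; Σt_B = 14.662 km; Σ(ρt)_A = 94304; Σ(ρt)_B = 33107.64 (in km·kg/m³).
e = (33.68 − 14.662) − (94304 − 33107.64) / 3370 = 0.859 km.

0.859 km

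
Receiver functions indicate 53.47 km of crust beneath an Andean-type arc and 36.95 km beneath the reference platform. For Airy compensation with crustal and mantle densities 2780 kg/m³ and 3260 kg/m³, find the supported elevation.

2.43 km

Excess crust Δ = 53.47 km − 36.95 km = 16.52 km, split between elevation h and root r with h + r = Δ.
Airy balance ρ_c h = (ρ_m − ρ_c) r gives r = h ρ_c/(ρ_m − ρ_c), so h (1 + ρ_c/(ρ_m − ρ_c)) = Δ, i.e. h = Δ (ρ_m − ρ_c)/ρ_m.
h = 16.52 km × 480/3260 = 2.43 km.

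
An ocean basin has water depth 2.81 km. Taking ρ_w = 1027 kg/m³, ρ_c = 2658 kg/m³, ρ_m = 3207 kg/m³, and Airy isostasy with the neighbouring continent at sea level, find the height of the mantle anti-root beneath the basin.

8.35 km

For local isostatic compensation: replacing crust with seawater at the top is compensated by replacing crust with mantle at the base: d (ρ_c − ρ_w) = a (ρ_m − ρ_c).
a = d (ρ_c − ρ_w)/(ρ_m − ρ_c) = 2.81 km × 1631/549 = 8.35 km.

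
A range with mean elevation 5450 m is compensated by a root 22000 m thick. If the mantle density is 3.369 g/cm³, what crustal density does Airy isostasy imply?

2.7 g/cm³

ρ_c h = (ρ_m − ρ_c) r → ρ_c (h + r) = ρ_m r → ρ_c = ρ_m r / (h + r).
ρ_c = 3.369 × 22000 m / (5450 m + 22000 m) = 2.7 g/cm³.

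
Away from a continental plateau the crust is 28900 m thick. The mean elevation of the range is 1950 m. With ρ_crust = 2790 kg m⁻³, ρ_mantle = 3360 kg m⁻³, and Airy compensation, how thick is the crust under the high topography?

40400 m

Root depth r = h ρ_c / (ρ_m − ρ_c) = 1950 m × 2790 / 570 = 9545 m.
Total thickness = T + h + r = 28900 m + 1950 m + 9545 m = 40400 m.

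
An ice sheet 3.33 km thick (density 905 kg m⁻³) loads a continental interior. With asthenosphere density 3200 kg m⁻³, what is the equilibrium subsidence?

Equating mass per unit area of the two columns: the ice load ρ_ice t is balanced by mantle displaced below, ρ_m s.
s = t ρ_ice / ρ_m = 3.33 km × 905/3200 = 0.942 km.

0.942 km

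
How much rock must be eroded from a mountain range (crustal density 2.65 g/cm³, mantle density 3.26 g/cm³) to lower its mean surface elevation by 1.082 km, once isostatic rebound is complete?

Net drop Δ = e − u = e − e ρ_c/ρ_m = e (ρ_m − ρ_c)/ρ_m.
e = Δ ρ_m/(ρ_m − ρ_c) = 1.082 km × 3.26/0.61 = 5.78 km.

5.78 km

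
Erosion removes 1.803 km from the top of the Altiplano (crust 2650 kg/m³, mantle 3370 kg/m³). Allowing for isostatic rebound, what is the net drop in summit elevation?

Rebound u = e ρ_c/ρ_m = 1.803 km × 2650/3370 = 1.418 km.
Net surface drop = e − u = 1.803 km − 1.418 km = e (ρ_m − ρ_c)/ρ_m = 0.385 km.

0.385 km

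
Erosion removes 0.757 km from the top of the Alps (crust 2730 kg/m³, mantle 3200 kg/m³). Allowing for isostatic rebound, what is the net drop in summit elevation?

Rebound u = e ρ_c/ρ_m = 0.757 km × 2730/3200 = 0.6458 km.
Net surface drop = e − u = 0.757 km − 0.6458 km = e (ρ_m − ρ_c)/ρ_m = 0.111 km.

0.111 km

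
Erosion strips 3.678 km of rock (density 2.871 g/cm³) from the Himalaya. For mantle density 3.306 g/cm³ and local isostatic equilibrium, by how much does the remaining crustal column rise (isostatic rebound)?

Unloading: uplift u = e ρ_c/ρ_m = 3.678 km × 2.871/3.306 = 3.19 km.

3.19 km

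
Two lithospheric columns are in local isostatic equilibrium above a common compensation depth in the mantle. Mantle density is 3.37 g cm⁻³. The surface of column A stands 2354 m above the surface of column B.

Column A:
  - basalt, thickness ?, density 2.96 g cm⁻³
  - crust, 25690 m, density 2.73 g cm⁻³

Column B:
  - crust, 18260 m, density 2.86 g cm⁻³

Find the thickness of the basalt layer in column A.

Take the compensation level at the base of the deeper column (depth z_c below the surface of column A) and equate Σ ρ_i t_i down to z_c; mantle fills any gap and the z_c terms cancel.
Column A: x×2.96 + 25690×2.73 + (z_c − 25690 − x)×3.37
Column B: 2354×0 + 18260×2.86 + (z_c − 2354 − 18260)×3.37
The z_c×3.37 term appears on both sides and cancels. Collect the known terms of each column as K = Σ(ρt)_known − 3.37 × (depth of known layers): K_A = 70133.7 − 3.37×25690 = −16441.6; K_B = 52223.6 − 3.37×(2354 + 18260) = −17245.58.
Balance: K_A − x×(3.37 − 2.96) = K_B, so x = (K_A − K_B)/(3.37 − 2.96) = 803.98/0.41 = 1960 m.

1960 m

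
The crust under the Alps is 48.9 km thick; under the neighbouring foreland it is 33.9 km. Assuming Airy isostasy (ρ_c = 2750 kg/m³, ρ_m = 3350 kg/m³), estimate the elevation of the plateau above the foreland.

Excess crust Δ = 48.9 km − 33.9 km = 15 km, split between elevation h and root r with h + r = Δ.
Airy balance ρ_c h = (ρ_m − ρ_c) r gives r = h ρ_c/(ρ_m − ρ_c), so h (1 + ρ_c/(ρ_m − ρ_c)) = Δ, i.e. h = Δ (ρ_m − ρ_c)/ρ_m.
h = 15 km × 600/3350 = 2.69 km.

2.69 km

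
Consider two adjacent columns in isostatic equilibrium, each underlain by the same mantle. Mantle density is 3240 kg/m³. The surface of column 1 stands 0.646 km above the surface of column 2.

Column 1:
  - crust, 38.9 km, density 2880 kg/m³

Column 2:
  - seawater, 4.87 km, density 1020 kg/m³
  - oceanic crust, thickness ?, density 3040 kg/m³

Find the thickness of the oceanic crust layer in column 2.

5.5 km

Take the compensation level at the base of the deeper column (depth z_c below the surface of column 1) and equate Σ ρ_i t_i down to z_c; mantle fills any gap and the z_c terms cancel.
Column 1: 38.9×2880 + (z_c − 38.9)×3240
Column 2: 0.646×0 + 4.87×1020 + x×3040 + (z_c − 0.646 − 4.87 − x)×3240
The z_c×3240 term appears on both sides and cancels. Collect the known terms of each column as K = Σ(ρt)_known − 3240 × (depth of known layers): K_1 = 112032 − 3240×38.9 = −14004; K_2 = 4967.4 − 3240×(0.646 + 4.87) = −12904.44.
Balance: K_1 = K_2 − x×(3240 − 3040), so x = (K_2 − K_1)/(3240 − 3040) = 1099.56/200 = 5.5 km.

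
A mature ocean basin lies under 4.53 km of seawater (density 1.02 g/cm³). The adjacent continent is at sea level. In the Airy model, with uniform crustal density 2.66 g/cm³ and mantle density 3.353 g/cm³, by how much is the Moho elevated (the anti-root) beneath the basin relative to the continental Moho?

By Archimedes' principle applied to the lithosphere: replacing crust with seawater at the top is compensated by replacing crust with mantle at the base: d (ρ_c − ρ_w) = a (ρ_m − ρ_c).
a = d (ρ_c − ρ_w)/(ρ_m − ρ_c) = 4.53 km × 1.64/0.693 = 10.7 km.

10.7 km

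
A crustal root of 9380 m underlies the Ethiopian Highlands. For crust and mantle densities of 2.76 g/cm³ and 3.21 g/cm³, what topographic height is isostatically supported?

Isostatic balance requires: ρ_c h = (ρ_m − ρ_c) r.
h = r (ρ_m − ρ_c) / ρ_c = 9380 m × (3.21 − 2.76) / 2.76 = 1530 m.

1530 m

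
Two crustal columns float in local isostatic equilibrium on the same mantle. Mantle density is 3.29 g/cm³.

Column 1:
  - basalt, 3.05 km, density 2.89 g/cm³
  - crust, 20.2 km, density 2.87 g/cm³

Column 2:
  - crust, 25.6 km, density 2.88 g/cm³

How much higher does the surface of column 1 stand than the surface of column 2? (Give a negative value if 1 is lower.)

−0.241 km

For any compensation level in the mantle, the mantle terms cancel and isostasy reduces to e = (Σt_1 − Σt_2) − (Σ(ρt)_1 − Σ(ρt)_2) / ρ_m.
Σt_1 = 23.25 km; Σt_2 = 25.6 km; Σ(ρt)_1 = 66.7885; Σ(ρt)_2 = 73.728 (in km·g/cm³).
e = (23.25 − 25.6) − (66.7885 − 73.728) / 3.29 = −0.241 km.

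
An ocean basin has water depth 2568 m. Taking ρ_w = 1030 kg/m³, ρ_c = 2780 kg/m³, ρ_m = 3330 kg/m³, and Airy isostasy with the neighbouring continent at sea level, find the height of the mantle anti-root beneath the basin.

8170 m

In Airy isostatic equilibrium: replacing crust with seawater at the top is compensated by replacing crust with mantle at the base: d (ρ_c − ρ_w) = a (ρ_m − ρ_c).
a = d (ρ_c − ρ_w)/(ρ_m − ρ_c) = 2568 m × 1750/550 = 8170 m.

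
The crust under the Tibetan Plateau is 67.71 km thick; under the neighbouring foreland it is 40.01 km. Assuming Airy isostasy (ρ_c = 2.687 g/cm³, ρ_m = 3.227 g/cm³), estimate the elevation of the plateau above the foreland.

4.64 km

Excess crust Δ = 67.71 km − 40.01 km = 27.7 km, split between elevation h and root r with h + r = Δ.
Airy balance ρ_c h = (ρ_m − ρ_c) r gives r = h ρ_c/(ρ_m − ρ_c), so h (1 + ρ_c/(ρ_m − ρ_c)) = Δ, i.e. h = Δ (ρ_m − ρ_c)/ρ_m.
h = 27.7 km × 0.54/3.227 = 4.64 km.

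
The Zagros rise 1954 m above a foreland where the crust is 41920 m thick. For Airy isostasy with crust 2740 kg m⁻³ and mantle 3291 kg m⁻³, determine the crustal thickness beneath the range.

Root depth r = h ρ_c / (ρ_m − ρ_c) = 1954 m × 2740 / 551 = 9717 m.
Total thickness = T + h + r = 41920 m + 1954 m + 9717 m = 53600 m.

53600 m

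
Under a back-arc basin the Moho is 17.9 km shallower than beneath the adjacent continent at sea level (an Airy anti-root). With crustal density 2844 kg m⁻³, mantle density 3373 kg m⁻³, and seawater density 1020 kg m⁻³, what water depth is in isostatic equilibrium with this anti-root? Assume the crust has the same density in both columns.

5.19 km

Replacing a thickness d of crust by seawater at the top must be balanced by replacing crust with mantle at the base: d (ρ_c − ρ_w) = a (ρ_m − ρ_c).
d = a (ρ_m − ρ_c)/(ρ_c − ρ_w) = 17.9 km × 529/1824 = 5.19 km.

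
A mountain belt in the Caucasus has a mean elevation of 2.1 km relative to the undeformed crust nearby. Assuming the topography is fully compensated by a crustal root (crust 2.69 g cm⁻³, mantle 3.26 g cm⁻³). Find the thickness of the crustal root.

Isostatic balance requires: the weight of the topography is balanced by the buoyancy of the root, ρ_c h = (ρ_m − ρ_c) r.
r = h · ρ_c / (ρ_m − ρ_c) = 2.1 km × 2.69 / (3.26 − 2.69) = 9.91 km.

9.91 km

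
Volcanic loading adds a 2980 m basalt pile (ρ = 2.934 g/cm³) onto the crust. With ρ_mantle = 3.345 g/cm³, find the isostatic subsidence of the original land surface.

2610 m

Subaerial loading: s = t ρ_load / ρ_m.
s = 2980 m × 2.934/3.345 = 2610 m.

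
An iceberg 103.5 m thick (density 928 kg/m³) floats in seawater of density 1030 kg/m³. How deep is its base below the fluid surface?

Draft d = t ρ_obj/ρ_fluid = 103.5 m × 928/1030 = 93.3 m.

93.3 m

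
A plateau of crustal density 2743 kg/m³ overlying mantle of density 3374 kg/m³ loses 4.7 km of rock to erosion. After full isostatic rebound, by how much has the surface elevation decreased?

0.879 km

Rebound u = e ρ_c/ρ_m = 4.7 km × 2743/3374 = 3.821 km.
Net surface drop = e − u = 4.7 km − 3.821 km = e (ρ_m − ρ_c)/ρ_m = 0.879 km.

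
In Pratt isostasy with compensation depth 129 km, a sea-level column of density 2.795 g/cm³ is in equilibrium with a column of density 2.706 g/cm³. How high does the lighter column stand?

ρ_ref D = ρ (D + h) → h = D (ρ_ref − ρ)/ρ.
h = 129 km × (2.795 − 2.706)/2.706 = 4.24 km.

4.24 km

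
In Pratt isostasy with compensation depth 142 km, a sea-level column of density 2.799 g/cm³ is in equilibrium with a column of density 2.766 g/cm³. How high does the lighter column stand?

ρ_ref D = ρ (D + h) → h = D (ρ_ref − ρ)/ρ.
h = 142 km × (2.799 − 2.766)/2.766 = 1.69 km.

1.69 km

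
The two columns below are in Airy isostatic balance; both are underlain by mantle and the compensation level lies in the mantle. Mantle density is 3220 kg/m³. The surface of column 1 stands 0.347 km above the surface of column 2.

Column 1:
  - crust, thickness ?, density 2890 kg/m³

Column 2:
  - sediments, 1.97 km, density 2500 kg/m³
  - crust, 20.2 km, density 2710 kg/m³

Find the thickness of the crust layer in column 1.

38.9 km

Take the compensation level at the base of the deeper column (depth z_c below the surface of column 1) and equate Σ ρ_i t_i down to z_c; mantle fills any gap and the z_c terms cancel.
Column 1: x×2890 + (z_c − 0 − x)×3220
Column 2: 0.347×0 + 1.97×2500 + 20.2×2710 + (z_c − 0.347 − 22.17)×3220
The z_c×3220 term appears on both sides and cancels. Collect the known terms of each column as K = Σ(ρt)_known − 3220 × (depth of known layers): K_1 = 0 − 3220×0 = 0; K_2 = 59667 − 3220×(0.347 + 22.17) = −12837.74.
Balance: K_1 − x×(3220 − 2890) = K_2, so x = (K_1 − K_2)/(3220 − 2890) = 12837.7/330 = 38.9 km.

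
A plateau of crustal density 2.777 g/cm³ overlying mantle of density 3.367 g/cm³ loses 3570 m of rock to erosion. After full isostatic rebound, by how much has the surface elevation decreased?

Rebound u = e ρ_c/ρ_m = 3570 m × 2.777/3.367 = 2944 m.
Net surface drop = e − u = 3570 m − 2944 m = e (ρ_m − ρ_c)/ρ_m = 626 m.

626 m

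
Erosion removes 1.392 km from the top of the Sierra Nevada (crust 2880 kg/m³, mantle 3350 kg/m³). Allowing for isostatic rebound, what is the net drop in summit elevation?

0.195 km

Rebound u = e ρ_c/ρ_m = 1.392 km × 2880/3350 = 1.197 km.
Net surface drop = e − u = 1.392 km − 1.197 km = e (ρ_m − ρ_c)/ρ_m = 0.195 km.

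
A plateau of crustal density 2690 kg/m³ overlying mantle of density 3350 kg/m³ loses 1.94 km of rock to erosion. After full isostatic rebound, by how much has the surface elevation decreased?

0.382 km

Rebound u = e ρ_c/ρ_m = 1.94 km × 2690/3350 = 1.558 km.
Net surface drop = e − u = 1.94 km − 1.558 km = e (ρ_m − ρ_c)/ρ_m = 0.382 km.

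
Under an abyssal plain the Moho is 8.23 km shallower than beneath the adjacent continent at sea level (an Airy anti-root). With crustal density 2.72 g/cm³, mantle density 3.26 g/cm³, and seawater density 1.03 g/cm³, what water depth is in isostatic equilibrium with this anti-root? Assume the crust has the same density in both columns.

2.63 km

Replacing a thickness d of crust by seawater at the top must be balanced by replacing crust with mantle at the base: d (ρ_c − ρ_w) = a (ρ_m − ρ_c).
d = a (ρ_m − ρ_c)/(ρ_c − ρ_w) = 8.23 km × 0.54/1.69 = 2.63 km.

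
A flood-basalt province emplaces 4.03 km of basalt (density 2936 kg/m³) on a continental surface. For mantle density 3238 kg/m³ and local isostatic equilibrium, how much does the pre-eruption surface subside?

Subaerial loading: s = t ρ_load / ρ_m.
s = 4.03 km × 2936/3238 = 3.65 km.

3.65 km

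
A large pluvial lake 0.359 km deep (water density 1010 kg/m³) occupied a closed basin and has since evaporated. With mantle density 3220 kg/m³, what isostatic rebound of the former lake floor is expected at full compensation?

u = d ρ_w/ρ_m = 0.359 km × 1010/3220 = 0.113 km.

0.113 km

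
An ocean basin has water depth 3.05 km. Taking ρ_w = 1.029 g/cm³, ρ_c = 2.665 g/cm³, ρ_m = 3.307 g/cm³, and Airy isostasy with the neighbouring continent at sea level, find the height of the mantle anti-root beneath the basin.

7.77 km

For local isostatic compensation: replacing crust with seawater at the top is compensated by replacing crust with mantle at the base: d (ρ_c − ρ_w) = a (ρ_m − ρ_c).
a = d (ρ_c − ρ_w)/(ρ_m − ρ_c) = 3.05 km × 1.636/0.642 = 7.77 km.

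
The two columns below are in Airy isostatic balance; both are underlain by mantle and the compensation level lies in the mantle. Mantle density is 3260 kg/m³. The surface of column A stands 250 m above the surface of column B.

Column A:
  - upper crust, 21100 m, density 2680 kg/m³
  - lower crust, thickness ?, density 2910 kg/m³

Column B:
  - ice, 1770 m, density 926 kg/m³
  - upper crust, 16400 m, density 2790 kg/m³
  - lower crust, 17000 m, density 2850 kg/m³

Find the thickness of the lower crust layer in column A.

Take the compensation level at the base of the deeper column (depth z_c below the surface of column A) and equate Σ ρ_i t_i down to z_c; mantle fills any gap and the z_c terms cancel.
Column A: 21100×2680 + x×2910 + (z_c − 21100 − x)×3260
Column B: 250×0 + 1770×926 + 16400×2790 + 17000×2850 + (z_c − 250 − 35170)×3260
The z_c×3260 term appears on both sides and cancels. Collect the known terms of each column as K = Σ(ρt)_known − 3260 × (depth of known layers): K_A = 56548000 − 3260×21100 = −12238000; K_B = 95845020 − 3260×(250 + 35170) = −19624180.
Balance: K_A − x×(3260 − 2910) = K_B, so x = (K_A − K_B)/(3260 − 2910) = 7386180/350 = 21100 m.

21100 m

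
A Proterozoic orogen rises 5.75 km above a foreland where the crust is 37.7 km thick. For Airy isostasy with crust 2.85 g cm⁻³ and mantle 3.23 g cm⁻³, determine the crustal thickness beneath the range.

86.6 km

Root depth r = h ρ_c / (ρ_m − ρ_c) = 5.75 km × 2.85 / 0.38 = 43.12 km.
Total thickness = T + h + r = 37.7 km + 5.75 km + 43.12 km = 86.6 km.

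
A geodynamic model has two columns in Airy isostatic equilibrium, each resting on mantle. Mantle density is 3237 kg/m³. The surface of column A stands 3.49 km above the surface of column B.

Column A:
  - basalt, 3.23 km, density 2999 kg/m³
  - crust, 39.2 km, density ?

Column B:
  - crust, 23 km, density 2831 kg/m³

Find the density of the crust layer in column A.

Take the compensation level at the base of the deeper column (depth z_c below the surface of column A) and equate Σ ρ_i t_i down to z_c; mantle fills any gap and the z_c terms cancel.
Column A: 3.23×2999 + 39.2×ρ + (z_c − 42.43)×3237
Column B: 3.49×0 + 23×2831 + (z_c − 3.49 − 23)×3237
The z_c×3237 term appears on both sides and cancels. Collect the known terms of each column as K = Σ(ρt)_known − 3237 × (depth of known layers): K_A = 9686.77 − 3237×42.43 = −127659.14; K_B = 65113 − 3237×(3.49 + 23) = −20635.13.
Balance: K_A + 39.2×ρ = K_B, so ρ = (K_B − K_A)/39.2 = 107024/39.2 = 2730 kg/m³.

2730 kg/m³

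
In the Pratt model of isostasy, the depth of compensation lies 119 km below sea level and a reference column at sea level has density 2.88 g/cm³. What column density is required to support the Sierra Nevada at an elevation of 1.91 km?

Pratt balance: ρ_ref D = ρ (D + h).
ρ = ρ_ref D/(D + h) = 2.88 × 119 km/(119 km + 1.91 km) = 2.83 g/cm³.

2.83 g/cm³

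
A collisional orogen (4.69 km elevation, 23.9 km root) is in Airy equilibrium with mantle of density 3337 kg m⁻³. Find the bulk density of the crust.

ρ_c h = (ρ_m − ρ_c) r → ρ_c (h + r) = ρ_m r → ρ_c = ρ_m r / (h + r).
ρ_c = 3337 × 23.9 km / (4.69 km + 23.9 km) = 2790 kg m⁻³.

2790 kg m⁻³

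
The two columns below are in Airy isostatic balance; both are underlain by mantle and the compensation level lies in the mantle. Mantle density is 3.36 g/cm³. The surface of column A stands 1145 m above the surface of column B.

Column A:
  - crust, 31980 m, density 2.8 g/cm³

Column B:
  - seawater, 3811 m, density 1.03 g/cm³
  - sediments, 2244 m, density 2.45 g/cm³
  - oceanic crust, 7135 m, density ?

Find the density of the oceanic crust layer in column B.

Take the compensation level at the base of the deeper column (depth z_c below the surface of column A) and equate Σ ρ_i t_i down to z_c; mantle fills any gap and the z_c terms cancel.
Column A: 31980×2.8 + (z_c − 31980)×3.36
Column B: 1145×0 + 3811×1.03 + 2244×2.45 + 7135×ρ + (z_c − 1145 − 13190)×3.36
The z_c×3.36 term appears on both sides and cancels. Collect the known terms of each column as K = Σ(ρt)_known − 3.36 × (depth of known layers): K_A = 89544 − 3.36×31980 = −17908.8; K_B = 9423.13 − 3.36×(1145 + 13190) = −38742.47.
Balance: K_A = K_B + 7135×ρ, so ρ = (K_A − K_B)/7135 = 20833.7/7135 = 2.92 g/cm³.

2.92 g/cm³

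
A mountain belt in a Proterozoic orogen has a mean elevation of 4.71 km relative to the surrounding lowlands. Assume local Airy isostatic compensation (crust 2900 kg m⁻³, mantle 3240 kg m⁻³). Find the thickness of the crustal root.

In Airy isostatic equilibrium: the weight of the topography is balanced by the buoyancy of the root, ρ_c h = (ρ_m − ρ_c) r.
r = h · ρ_c / (ρ_m − ρ_c) = 4.71 km × 2900 / (3240 − 2900) = 40.2 km.

40.2 km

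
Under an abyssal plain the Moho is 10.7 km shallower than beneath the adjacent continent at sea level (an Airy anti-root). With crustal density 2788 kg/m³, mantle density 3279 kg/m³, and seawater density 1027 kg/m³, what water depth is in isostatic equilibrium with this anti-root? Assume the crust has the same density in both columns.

Replacing a thickness d of crust by seawater at the top must be balanced by replacing crust with mantle at the base: d (ρ_c − ρ_w) = a (ρ_m − ρ_c).
d = a (ρ_m − ρ_c)/(ρ_c − ρ_w) = 10.7 km × 491/1761 = 2.98 km.

2.98 km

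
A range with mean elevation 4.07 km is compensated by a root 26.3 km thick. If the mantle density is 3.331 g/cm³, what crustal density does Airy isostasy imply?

ρ_c h = (ρ_m − ρ_c) r → ρ_c (h + r) = ρ_m r → ρ_c = ρ_m r / (h + r).
ρ_c = 3.331 × 26.3 km / (4.07 km + 26.3 km) = 2.88 g/cm³.

2.88 g/cm³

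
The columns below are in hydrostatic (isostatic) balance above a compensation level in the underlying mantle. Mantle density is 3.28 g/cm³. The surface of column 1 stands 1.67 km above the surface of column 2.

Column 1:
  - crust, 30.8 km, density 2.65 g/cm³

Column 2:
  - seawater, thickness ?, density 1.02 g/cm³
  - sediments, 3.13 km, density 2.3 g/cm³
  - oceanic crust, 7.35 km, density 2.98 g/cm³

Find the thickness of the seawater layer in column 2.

3.83 km

Take the compensation level at the base of the deeper column (depth z_c below the surface of column 1) and equate Σ ρ_i t_i down to z_c; mantle fills any gap and the z_c terms cancel.
Column 1: 30.8×2.65 + (z_c − 30.8)×3.28
Column 2: 1.67×0 + x×1.02 + 3.13×2.3 + 7.35×2.98 + (z_c − 1.67 − 10.48 − x)×3.28
The z_c×3.28 term appears on both sides and cancels. Collect the known terms of each column as K = Σ(ρt)_known − 3.28 × (depth of known layers): K_1 = 81.62 − 3.28×30.8 = −19.404; K_2 = 29.102 − 3.28×(1.67 + 10.48) = −10.75.
Balance: K_1 = K_2 − x×(3.28 − 1.02), so x = (K_2 − K_1)/(3.28 − 1.02) = 8.654/2.26 = 3.83 km.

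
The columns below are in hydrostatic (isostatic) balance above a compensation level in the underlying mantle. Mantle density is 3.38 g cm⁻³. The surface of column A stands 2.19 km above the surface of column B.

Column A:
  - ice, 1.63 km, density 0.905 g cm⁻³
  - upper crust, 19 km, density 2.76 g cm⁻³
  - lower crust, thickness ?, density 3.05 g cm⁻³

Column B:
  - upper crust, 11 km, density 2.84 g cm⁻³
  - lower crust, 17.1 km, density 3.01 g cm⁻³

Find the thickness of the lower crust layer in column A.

Take the compensation level at the base of the deeper column (depth z_c below the surface of column A) and equate Σ ρ_i t_i down to z_c; mantle fills any gap and the z_c terms cancel.
Column A: 1.63×0.905 + 19×2.76 + x×3.05 + (z_c − 20.63 − x)×3.38
Column B: 2.19×0 + 11×2.84 + 17.1×3.01 + (z_c − 2.19 − 28.1)×3.38
The z_c×3.38 term appears on both sides and cancels. Collect the known terms of each column as K = Σ(ρt)_known − 3.38 × (depth of known layers): K_A = 53.91515 − 3.38×20.63 = −15.81425; K_B = 82.711 − 3.38×(2.19 + 28.1) = −19.6692.
Balance: K_A − x×(3.38 − 3.05) = K_B, so x = (K_A − K_B)/(3.38 − 3.05) = 3.85495/0.33 = 11.7 km.

11.7 km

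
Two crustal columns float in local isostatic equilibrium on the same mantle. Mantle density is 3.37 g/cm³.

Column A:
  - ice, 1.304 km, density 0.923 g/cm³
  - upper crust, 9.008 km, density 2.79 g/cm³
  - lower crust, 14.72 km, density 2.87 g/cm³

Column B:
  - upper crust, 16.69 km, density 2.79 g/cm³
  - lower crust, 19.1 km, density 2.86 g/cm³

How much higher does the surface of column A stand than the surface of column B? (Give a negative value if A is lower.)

For any compensation level in the mantle, the mantle terms cancel and isostasy reduces to e = (Σt_A − Σt_B) − (Σ(ρt)_A − Σ(ρt)_B) / ρ_m.
Σt_A = 25.032 km; Σt_B = 35.79 km; Σ(ρt)_A = 68.582312; Σ(ρt)_B = 101.1911 (in km·g/cm³).
e = (25.032 − 35.79) − (68.582312 − 101.1911) / 3.37 = −1.08 km.

−1.08 km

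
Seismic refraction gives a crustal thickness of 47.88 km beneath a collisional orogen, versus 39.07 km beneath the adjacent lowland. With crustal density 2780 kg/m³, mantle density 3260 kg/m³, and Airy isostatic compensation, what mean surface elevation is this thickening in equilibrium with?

1.3 km

Excess crust Δ = 47.88 km − 39.07 km = 8.81 km, split between elevation h and root r with h + r = Δ.
Airy balance ρ_c h = (ρ_m − ρ_c) r gives r = h ρ_c/(ρ_m − ρ_c), so h (1 + ρ_c/(ρ_m − ρ_c)) = Δ, i.e. h = Δ (ρ_m − ρ_c)/ρ_m.
h = 8.81 km × 480/3260 = 1.3 km.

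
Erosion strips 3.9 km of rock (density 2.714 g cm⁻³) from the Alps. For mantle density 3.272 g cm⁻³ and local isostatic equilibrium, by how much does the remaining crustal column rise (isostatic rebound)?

Unloading: uplift u = e ρ_c/ρ_m = 3.9 km × 2.714/3.272 = 3.23 km.

3.23 km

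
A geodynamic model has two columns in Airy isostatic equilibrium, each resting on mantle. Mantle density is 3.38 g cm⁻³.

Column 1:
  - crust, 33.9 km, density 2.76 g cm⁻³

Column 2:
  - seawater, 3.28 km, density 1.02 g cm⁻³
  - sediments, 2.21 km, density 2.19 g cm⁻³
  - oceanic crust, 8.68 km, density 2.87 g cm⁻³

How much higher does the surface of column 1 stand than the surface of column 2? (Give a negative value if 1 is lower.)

1.84 km

For any compensation level in the mantle, the mantle terms cancel and isostasy reduces to e = (Σt_1 − Σt_2) − (Σ(ρt)_1 − Σ(ρt)_2) / ρ_m.
Σt_1 = 33.9 km; Σt_2 = 14.17 km; Σ(ρt)_1 = 93.564; Σ(ρt)_2 = 33.0971 (in km·g cm⁻³).
e = (33.9 − 14.17) − (93.564 − 33.0971) / 3.38 = 1.84 km.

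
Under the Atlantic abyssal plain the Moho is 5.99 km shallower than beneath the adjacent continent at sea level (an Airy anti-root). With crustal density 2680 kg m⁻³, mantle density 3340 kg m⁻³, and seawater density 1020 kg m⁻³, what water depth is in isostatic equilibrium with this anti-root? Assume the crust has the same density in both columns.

Replacing a thickness d of crust by seawater at the top must be balanced by replacing crust with mantle at the base: d (ρ_c − ρ_w) = a (ρ_m − ρ_c).
d = a (ρ_m − ρ_c)/(ρ_c − ρ_w) = 5.99 km × 660/1660 = 2.38 km.

2.38 km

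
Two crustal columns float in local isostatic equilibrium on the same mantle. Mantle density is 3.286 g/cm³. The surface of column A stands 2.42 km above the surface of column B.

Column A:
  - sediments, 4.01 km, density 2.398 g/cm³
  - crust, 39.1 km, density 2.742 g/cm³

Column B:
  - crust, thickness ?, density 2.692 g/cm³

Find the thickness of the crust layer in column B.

Take the compensation level at the base of the deeper column (depth z_c below the surface of column A) and equate Σ ρ_i t_i down to z_c; mantle fills any gap and the z_c terms cancel.
Column A: 4.01×2.398 + 39.1×2.742 + (z_c − 43.11)×3.286
Column B: 2.42×0 + x×2.692 + (z_c − 2.42 − 0 − x)×3.286
The z_c×3.286 term appears on both sides and cancels. Collect the known terms of each column as K = Σ(ρt)_known − 3.286 × (depth of known layers): K_A = 116.82818 − 3.286×43.11 = −24.83128; K_B = 0 − 3.286×(2.42 + 0) = −7.95212.
Balance: K_A = K_B − x×(3.286 − 2.692), so x = (K_B − K_A)/(3.286 − 2.692) = 16.8792/0.594 = 28.4 km.

28.4 km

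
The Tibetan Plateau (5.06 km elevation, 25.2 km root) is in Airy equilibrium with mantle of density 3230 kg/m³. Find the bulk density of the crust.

2690 kg/m³

ρ_c h = (ρ_m − ρ_c) r → ρ_c (h + r) = ρ_m r → ρ_c = ρ_m r / (h + r).
ρ_c = 3230 × 25.2 km / (5.06 km + 25.2 km) = 2690 kg/m³.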